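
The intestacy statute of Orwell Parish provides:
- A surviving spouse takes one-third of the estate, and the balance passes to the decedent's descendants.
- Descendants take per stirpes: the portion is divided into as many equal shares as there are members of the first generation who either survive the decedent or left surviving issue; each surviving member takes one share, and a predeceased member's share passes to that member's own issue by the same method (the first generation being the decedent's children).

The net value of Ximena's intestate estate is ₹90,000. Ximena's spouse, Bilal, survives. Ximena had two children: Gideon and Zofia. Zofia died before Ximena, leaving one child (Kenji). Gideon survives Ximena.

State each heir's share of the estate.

Bilal: ₹30,000; Gideon: ₹30,000; Kenji: ₹30,000

Bilal takes one-third of ₹90,000 = ₹30,000. The remaining ₹60,000 passes to the descendants.
The descendants' portion (₹60,000) is divided into 2 shares of ₹30,000: Gideon takes ₹30,000; Zofia's ₹30,000 share passes to Zofia's issue.
Zofia's share (₹30,000) passes entirely to Kenji.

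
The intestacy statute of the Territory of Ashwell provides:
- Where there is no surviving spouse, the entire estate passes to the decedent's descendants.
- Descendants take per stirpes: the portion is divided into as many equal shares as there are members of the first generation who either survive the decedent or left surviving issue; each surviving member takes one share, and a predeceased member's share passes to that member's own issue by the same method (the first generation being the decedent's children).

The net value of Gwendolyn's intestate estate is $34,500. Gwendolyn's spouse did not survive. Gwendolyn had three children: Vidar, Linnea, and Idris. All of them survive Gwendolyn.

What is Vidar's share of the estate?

Vidar receives $11,500.

The entire $34,500 passes to the descendants.
That amount ($34,500) is divided into 3 shares of $11,500: Vidar, Linnea, and Idris each take $11,500.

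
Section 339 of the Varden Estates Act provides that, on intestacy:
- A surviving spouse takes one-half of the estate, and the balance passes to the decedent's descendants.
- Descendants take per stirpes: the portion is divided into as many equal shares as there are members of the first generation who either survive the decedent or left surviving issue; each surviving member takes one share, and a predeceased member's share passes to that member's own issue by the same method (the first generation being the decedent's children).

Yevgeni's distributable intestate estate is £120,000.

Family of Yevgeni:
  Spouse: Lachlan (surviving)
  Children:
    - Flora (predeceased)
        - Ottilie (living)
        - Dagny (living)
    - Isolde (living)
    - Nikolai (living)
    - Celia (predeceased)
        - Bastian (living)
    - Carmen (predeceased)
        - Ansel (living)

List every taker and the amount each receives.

Lachlan takes one-half of £120,000 = £60,000. The remaining £60,000 passes to the descendants.
The descendants' portion (£60,000) is divided into 5 shares of £12,000: Isolde and Nikolai each take £12,000; Flora's £12,000 share passes to Flora's issue; Celia's £12,000 share passes to Celia's issue; Carmen's £12,000 share passes to Carmen's issue.
Flora's share (£12,000) is divided into 2 shares of £6,000: Ottilie and Dagny each take £6,000.
Celia's share (£12,000) passes entirely to Bastian.
Carmen's share (£12,000) passes entirely to Ansel.

Lachlan: £60,000; Ottilie: £6,000; Dagny: £6,000; Isolde: £12,000; Nikolai: £12,000; Bastian: £12,000; Ansel: £12,000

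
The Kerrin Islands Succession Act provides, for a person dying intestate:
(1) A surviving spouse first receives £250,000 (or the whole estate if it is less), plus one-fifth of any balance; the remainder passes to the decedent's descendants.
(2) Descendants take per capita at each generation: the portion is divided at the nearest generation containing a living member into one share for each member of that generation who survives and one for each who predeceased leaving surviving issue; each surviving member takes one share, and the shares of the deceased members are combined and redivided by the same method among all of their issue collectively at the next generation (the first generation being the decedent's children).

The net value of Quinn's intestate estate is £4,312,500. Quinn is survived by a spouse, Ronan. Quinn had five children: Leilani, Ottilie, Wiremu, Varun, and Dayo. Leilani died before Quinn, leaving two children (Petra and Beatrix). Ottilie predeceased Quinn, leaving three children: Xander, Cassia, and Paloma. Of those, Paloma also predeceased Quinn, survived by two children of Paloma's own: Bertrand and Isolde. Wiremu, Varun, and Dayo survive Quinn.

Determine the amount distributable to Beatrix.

Beatrix receives £260,000.

Ronan first takes £250,000, leaving a balance of £4,062,500. Ronan then takes one-fifth of the balance (£812,500), for a total of £1,062,500. The remaining £3,250,000 passes to the descendants.
The descendants' portion (£3,250,000) is divided at the children's generation into 5 shares of £650,000. Wiremu, Varun, and Dayo each take £650,000. The 2 shares of the deceased (Leilani and Ottilie) are combined into a pool of £1,300,000.
That pool (£1,300,000) is divided at the grandchildren's generation into 5 shares of £260,000. Petra, Beatrix, Xander, and Cassia each take £260,000. The remaining share for the deceased Paloma (£260,000) is carried to the next generation.
That pool (£260,000) is divided at the great-grandchildren's generation equally among Bertrand and Isolde: £130,000 each.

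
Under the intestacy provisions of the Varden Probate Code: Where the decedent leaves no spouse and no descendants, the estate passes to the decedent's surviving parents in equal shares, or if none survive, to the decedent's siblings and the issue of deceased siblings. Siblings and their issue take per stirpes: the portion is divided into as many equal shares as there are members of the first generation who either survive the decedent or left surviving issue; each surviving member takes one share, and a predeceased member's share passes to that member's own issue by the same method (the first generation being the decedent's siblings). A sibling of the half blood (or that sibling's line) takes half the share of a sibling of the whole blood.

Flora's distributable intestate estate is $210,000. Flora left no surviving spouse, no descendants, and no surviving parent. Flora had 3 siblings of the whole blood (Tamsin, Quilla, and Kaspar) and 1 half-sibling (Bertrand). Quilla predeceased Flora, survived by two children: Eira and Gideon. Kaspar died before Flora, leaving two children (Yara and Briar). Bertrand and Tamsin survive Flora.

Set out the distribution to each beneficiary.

The entire $210,000 passes to the siblings and their issue.
Counting each half-blood sibling's line as half a unit, there are 7/2 units in $210,000, so one unit is $60,000. Whole-blood lines (Tamsin, Quilla, and Kaspar) take $60,000 each; half-blood lines (Bertrand) take $30,000 each.
Quilla's share ($60,000) is divided into 2 shares of $30,000: Eira and Gideon each take $30,000.
Kaspar's share ($60,000) is divided into 2 shares of $30,000: Yara and Briar each take $30,000.

Bertrand: $30,000; Tamsin: $60,000; Eira: $30,000; Gideon: $30,000; Yara: $30,000; Briar: $30,000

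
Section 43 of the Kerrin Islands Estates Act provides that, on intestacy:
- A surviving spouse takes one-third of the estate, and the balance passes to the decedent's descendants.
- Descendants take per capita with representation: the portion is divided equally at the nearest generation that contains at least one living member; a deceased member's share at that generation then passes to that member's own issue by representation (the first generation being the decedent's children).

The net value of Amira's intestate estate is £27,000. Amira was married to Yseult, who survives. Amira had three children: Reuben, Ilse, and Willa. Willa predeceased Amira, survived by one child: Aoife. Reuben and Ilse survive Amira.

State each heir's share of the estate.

Yseult: £9,000; Reuben: £6,000; Ilse: £6,000; Aoife: £6,000

Yseult takes one-third of £27,000 = £9,000. The remaining £18,000 passes to the descendants.
The descendants' portion (£18,000) is divided into 3 shares of £6,000: Reuben and Ilse each take £6,000; Willa's £6,000 share passes to Willa's issue.
Willa's share (£6,000) passes entirely to Aoife.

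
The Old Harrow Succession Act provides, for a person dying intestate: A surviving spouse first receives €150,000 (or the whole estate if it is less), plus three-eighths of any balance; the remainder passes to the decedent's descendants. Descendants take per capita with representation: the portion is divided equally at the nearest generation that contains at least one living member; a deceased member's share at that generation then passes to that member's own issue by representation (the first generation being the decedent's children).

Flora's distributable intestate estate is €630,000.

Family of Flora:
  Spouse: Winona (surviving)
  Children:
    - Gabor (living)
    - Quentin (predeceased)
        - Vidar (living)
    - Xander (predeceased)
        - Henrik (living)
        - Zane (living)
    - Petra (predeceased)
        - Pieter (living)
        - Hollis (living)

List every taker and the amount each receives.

Winona first takes €150,000, leaving a balance of €480,000. Winona then takes three-eighths of the balance (€180,000), for a total of €330,000. The remaining €300,000 passes to the descendants.
The descendants' portion (€300,000) is divided into 4 shares of €75,000: Gabor takes €75,000; Quentin's €75,000 share passes to Quentin's issue; Xander's €75,000 share passes to Xander's issue; Petra's €75,000 share passes to Petra's issue.
Quentin's share (€75,000) passes entirely to Vidar.
Xander's share (€75,000) is divided into 2 shares of €37,500: Henrik and Zane each take €37,500.
Petra's share (€75,000) is divided into 2 shares of €37,500: Pieter and Hollis each take €37,500.

Winona: €330,000; Gabor: €75,000; Vidar: €75,000; Henrik: €37,500; Zane: €37,500; Pieter: €37,500; Hollis: €37,500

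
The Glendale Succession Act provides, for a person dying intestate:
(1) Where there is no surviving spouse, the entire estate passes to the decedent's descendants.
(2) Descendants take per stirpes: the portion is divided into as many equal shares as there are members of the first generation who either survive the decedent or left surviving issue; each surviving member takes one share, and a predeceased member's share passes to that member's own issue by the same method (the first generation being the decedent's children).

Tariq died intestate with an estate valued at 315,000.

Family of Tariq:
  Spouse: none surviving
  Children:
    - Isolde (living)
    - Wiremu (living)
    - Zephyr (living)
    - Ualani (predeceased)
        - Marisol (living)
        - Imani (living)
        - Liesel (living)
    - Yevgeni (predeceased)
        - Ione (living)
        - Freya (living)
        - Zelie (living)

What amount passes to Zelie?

Zelie receives 21,000.

The entire 315,000 passes to the descendants.
That amount (315,000) is divided into 5 shares of 63,000: Isolde, Wiremu, and Zephyr each take 63,000; Ualani's 63,000 share passes to Ualani's issue; Yevgeni's 63,000 share passes to Yevgeni's issue.
Ualani's share (63,000) is divided into 3 shares of 21,000: Marisol, Imani, and Liesel each take 21,000.
Yevgeni's share (63,000) is divided into 3 shares of 21,000: Ione, Freya, and Zelie each take 21,000.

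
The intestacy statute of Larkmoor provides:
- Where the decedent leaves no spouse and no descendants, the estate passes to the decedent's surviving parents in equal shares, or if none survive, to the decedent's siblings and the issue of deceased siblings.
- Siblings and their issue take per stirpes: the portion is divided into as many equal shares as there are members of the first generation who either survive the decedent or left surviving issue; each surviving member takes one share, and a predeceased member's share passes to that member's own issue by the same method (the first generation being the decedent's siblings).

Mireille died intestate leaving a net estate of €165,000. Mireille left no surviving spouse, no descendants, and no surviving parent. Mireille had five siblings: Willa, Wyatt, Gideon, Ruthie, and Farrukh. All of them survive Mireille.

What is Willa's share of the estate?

The entire €165,000 passes to the siblings and their issue.
That amount (€165,000) is divided into 5 shares of €33,000: Willa, Wyatt, Gideon, Ruthie, and Farrukh each take €33,000.

Willa receives €33,000.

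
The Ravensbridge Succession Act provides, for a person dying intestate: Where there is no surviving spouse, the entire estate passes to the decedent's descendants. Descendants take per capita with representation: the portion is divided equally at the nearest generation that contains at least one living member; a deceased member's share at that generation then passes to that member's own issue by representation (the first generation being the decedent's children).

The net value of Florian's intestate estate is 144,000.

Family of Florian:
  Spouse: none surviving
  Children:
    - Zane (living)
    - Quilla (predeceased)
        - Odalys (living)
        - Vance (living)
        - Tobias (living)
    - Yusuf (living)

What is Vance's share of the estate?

Vance receives 16,000.

The entire 144,000 passes to the descendants.
That amount (144,000) is divided into 3 shares of 48,000: Zane and Yusuf each take 48,000; Quilla's 48,000 share passes to Quilla's issue.
Quilla's share (48,000) is divided into 3 shares of 16,000: Odalys, Vance, and Tobias each take 16,000.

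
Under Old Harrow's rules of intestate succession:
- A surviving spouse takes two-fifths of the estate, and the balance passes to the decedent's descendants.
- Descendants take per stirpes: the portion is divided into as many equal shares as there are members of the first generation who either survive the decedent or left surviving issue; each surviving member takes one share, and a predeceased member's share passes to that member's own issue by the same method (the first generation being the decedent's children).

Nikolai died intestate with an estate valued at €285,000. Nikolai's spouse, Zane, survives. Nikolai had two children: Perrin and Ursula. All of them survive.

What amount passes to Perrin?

Perrin receives €85,500.

Zane takes two-fifths of €285,000 = €114,000. The remaining €171,000 passes to the descendants.
The descendants' portion (€171,000) is divided into 2 shares of €85,500: Perrin and Ursula each take €85,500.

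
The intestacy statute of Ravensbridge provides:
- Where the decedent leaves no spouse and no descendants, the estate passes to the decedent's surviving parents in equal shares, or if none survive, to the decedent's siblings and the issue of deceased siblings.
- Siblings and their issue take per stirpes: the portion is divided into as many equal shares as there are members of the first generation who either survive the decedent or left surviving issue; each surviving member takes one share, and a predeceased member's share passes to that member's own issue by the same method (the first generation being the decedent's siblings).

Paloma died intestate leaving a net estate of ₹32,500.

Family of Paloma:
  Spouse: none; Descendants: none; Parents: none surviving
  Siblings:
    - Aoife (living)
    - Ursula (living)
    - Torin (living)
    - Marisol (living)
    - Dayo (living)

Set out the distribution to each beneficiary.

Aoife: ₹6,500; Ursula: ₹6,500; Torin: ₹6,500; Marisol: ₹6,500; Dayo: ₹6,500

The entire ₹32,500 passes to the siblings and their issue.
That amount (₹32,500) is divided into 5 shares of ₹6,500: Aoife, Ursula, Torin, Marisol, and Dayo each take ₹6,500.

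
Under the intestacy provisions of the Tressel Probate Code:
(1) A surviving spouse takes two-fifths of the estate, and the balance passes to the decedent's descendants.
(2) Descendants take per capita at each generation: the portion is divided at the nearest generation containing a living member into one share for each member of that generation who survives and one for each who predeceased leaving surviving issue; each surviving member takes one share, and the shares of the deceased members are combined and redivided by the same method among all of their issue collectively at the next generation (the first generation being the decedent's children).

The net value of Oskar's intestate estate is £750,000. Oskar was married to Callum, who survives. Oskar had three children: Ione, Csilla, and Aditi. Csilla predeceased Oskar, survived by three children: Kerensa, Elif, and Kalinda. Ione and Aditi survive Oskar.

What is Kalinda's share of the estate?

Callum takes two-fifths of £750,000 = £300,000. The remaining £450,000 passes to the descendants.
The descendants' portion (£450,000) is divided at the children's generation into 3 shares of £150,000. Ione and Aditi each take £150,000. The remaining share for the deceased Csilla (£150,000) is carried to the next generation.
That pool (£150,000) is divided at the grandchildren's generation equally among Kerensa, Elif, and Kalinda: £50,000 each.

Kalinda receives £50,000.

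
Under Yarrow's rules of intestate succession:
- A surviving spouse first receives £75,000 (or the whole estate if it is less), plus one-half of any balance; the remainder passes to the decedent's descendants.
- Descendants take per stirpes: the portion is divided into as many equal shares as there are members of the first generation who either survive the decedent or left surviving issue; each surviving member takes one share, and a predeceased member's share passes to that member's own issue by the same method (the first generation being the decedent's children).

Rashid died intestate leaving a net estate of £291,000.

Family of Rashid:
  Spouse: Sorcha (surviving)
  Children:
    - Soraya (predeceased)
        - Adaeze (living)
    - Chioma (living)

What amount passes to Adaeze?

Sorcha first takes £75,000, leaving a balance of £216,000. Sorcha then takes one-half of the balance (£108,000), for a total of £183,000. The remaining £108,000 passes to the descendants.
The descendants' portion (£108,000) is divided into 2 shares of £54,000: Chioma takes £54,000; Soraya's £54,000 share passes to Soraya's issue.
Soraya's share (£54,000) passes entirely to Adaeze.

Adaeze receives £54,000.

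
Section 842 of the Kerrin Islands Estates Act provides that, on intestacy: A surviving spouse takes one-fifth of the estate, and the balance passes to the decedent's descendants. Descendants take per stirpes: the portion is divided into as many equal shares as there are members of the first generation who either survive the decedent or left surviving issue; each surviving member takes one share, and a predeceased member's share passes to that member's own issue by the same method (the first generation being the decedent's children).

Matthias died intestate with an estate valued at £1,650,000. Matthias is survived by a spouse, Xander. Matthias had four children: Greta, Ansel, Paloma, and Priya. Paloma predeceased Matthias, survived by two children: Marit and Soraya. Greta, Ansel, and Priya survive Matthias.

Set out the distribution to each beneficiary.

Xander: £330,000; Greta: £330,000; Ansel: £330,000; Marit: £165,000; Soraya: £165,000; Priya: £330,000

Xander takes one-fifth of £1,650,000 = £330,000. The remaining £1,320,000 passes to the descendants.
The descendants' portion (£1,320,000) is divided into 4 shares of £330,000: Greta, Ansel, and Priya each take £330,000; Paloma's £330,000 share passes to Paloma's issue.
Paloma's share (£330,000) is divided into 2 shares of £165,000: Marit and Soraya each take £165,000.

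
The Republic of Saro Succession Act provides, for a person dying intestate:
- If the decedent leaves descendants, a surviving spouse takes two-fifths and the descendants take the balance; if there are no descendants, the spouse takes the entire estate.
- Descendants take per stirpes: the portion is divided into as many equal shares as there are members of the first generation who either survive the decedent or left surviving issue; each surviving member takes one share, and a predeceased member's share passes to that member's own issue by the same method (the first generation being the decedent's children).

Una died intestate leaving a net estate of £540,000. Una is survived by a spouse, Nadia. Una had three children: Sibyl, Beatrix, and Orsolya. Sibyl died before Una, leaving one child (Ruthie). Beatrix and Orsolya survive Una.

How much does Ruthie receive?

Nadia takes two-fifths of £540,000 = £216,000. The remaining £324,000 passes to the descendants.
The descendants' portion (£324,000) is divided into 3 shares of £108,000: Beatrix and Orsolya each take £108,000; Sibyl's £108,000 share passes to Sibyl's issue.
Sibyl's share (£108,000) passes entirely to Ruthie.

Ruthie receives £108,000.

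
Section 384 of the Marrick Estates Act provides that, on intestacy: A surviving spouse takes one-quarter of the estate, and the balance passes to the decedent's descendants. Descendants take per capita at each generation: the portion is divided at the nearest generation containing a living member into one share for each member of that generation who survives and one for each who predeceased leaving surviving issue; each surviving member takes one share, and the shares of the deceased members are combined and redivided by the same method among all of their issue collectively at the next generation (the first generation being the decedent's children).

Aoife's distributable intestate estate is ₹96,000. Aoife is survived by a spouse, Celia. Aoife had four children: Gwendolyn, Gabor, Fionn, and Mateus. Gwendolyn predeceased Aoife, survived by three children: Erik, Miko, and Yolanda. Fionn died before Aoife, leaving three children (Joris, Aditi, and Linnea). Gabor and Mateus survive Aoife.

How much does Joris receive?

Celia takes one-quarter of ₹96,000 = ₹24,000. The remaining ₹72,000 passes to the descendants.
The descendants' portion (₹72,000) is divided at the children's generation into 4 shares of ₹18,000. Gabor and Mateus each take ₹18,000. The 2 shares of the deceased (Gwendolyn and Fionn) are combined into a pool of ₹36,000.
That pool (₹36,000) is divided at the grandchildren's generation equally among Erik, Miko, Yolanda, Joris, Aditi, and Linnea: ₹6,000 each.

Joris receives ₹6,000.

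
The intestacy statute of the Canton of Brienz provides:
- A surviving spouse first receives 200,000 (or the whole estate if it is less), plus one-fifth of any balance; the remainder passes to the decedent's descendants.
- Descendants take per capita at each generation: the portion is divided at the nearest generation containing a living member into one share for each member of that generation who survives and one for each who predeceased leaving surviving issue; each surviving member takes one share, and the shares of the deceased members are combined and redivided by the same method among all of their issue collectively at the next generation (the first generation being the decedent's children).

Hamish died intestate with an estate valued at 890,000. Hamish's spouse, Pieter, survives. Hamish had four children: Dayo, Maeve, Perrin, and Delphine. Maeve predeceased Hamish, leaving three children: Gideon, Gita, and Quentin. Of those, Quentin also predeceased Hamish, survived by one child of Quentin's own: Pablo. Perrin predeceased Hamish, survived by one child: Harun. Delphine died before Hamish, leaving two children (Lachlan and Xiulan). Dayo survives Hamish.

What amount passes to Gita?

Gita receives 69,000.

Pieter first takes 200,000, leaving a balance of 690,000. Pieter then takes one-fifth of the balance (138,000), for a total of 338,000. The remaining 552,000 passes to the descendants.
The descendants' portion (552,000) is divided at the children's generation into 4 shares of 138,000. Dayo takes 138,000. The 3 shares of the deceased (Maeve, Perrin, and Delphine) are combined into a pool of 414,000.
That pool (414,000) is divided at the grandchildren's generation into 6 shares of 69,000. Gideon, Gita, Harun, Lachlan, and Xiulan each take 69,000. The remaining share for the deceased Quentin (69,000) is carried to the next generation.
That pool (69,000) passes entirely to Pablo, the sole taker at the great-grandchildren's generation.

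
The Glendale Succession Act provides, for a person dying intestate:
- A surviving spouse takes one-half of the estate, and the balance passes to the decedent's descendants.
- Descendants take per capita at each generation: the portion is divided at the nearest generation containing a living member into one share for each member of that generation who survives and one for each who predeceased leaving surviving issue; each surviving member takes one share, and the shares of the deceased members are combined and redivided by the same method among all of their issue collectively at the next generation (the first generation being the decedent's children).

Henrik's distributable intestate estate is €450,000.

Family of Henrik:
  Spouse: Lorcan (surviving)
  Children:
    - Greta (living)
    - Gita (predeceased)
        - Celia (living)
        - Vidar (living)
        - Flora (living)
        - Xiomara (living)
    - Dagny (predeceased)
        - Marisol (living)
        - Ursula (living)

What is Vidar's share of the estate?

Vidar receives €25,000.

Lorcan takes one-half of €450,000 = €225,000. The remaining €225,000 passes to the descendants.
The descendants' portion (€225,000) is divided at the children's generation into 3 shares of €75,000. Greta takes €75,000. The 2 shares of the deceased (Gita and Dagny) are combined into a pool of €150,000.
That pool (€150,000) is divided at the grandchildren's generation equally among Celia, Vidar, Flora, Xiomara, Marisol, and Ursula: €25,000 each.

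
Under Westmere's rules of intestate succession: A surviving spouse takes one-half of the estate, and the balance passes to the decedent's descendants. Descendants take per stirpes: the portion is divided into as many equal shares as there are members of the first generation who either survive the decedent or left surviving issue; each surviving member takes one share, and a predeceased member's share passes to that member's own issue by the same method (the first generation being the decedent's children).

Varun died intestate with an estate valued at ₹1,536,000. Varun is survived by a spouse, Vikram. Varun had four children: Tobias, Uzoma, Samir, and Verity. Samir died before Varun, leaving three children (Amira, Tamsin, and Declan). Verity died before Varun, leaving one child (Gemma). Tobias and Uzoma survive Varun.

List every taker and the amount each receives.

Vikram takes one-half of ₹1,536,000 = ₹768,000. The remaining ₹768,000 passes to the descendants.
The descendants' portion (₹768,000) is divided into 4 shares of ₹192,000: Tobias and Uzoma each take ₹192,000; Samir's ₹192,000 share passes to Samir's issue; Verity's ₹192,000 share passes to Verity's issue.
Samir's share (₹192,000) is divided into 3 shares of ₹64,000: Amira, Tamsin, and Declan each take ₹64,000.
Verity's share (₹192,000) passes entirely to Gemma.

Vikram: ₹768,000; Tobias: ₹192,000; Uzoma: ₹192,000; Amira: ₹64,000; Tamsin: ₹64,000; Declan: ₹64,000; Gemma: ₹192,000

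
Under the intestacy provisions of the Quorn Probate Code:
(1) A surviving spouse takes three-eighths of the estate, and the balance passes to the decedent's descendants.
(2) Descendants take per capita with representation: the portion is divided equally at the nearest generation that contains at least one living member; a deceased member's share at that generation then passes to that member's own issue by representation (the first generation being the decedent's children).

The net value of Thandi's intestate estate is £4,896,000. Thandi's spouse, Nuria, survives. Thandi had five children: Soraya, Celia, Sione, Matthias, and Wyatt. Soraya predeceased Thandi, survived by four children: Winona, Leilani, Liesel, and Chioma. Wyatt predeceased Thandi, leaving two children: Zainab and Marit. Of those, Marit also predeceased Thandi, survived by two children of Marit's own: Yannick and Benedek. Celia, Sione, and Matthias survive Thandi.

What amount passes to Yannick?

Nuria takes three-eighths of £4,896,000 = £1,836,000. The remaining £3,060,000 passes to the descendants.
The descendants' portion (£3,060,000) is divided into 5 shares of £612,000: Celia, Sione, and Matthias each take £612,000; Soraya's £612,000 share passes to Soraya's issue; Wyatt's £612,000 share passes to Wyatt's issue.
Soraya's share (£612,000) is divided into 4 shares of £153,000: Winona, Leilani, Liesel, and Chioma each take £153,000.
Wyatt's share (£612,000) is divided into 2 shares of £306,000: Zainab takes £306,000; Marit's £306,000 share passes to Marit's issue.
Marit's share (£306,000) is divided into 2 shares of £153,000: Yannick and Benedek each take £153,000.

Yannick receives £153,000.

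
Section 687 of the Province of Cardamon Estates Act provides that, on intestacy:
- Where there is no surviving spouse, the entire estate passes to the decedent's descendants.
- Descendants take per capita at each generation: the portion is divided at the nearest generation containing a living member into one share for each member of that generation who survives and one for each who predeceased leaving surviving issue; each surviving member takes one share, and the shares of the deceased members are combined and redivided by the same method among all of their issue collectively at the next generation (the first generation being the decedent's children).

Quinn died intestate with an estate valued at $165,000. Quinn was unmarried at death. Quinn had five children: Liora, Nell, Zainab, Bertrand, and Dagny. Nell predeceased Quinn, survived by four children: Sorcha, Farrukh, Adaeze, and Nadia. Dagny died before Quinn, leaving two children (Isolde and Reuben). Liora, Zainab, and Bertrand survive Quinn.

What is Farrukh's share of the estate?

Farrukh receives $11,000.

The entire $165,000 passes to the descendants.
That amount ($165,000) is divided at the children's generation into 5 shares of $33,000. Liora, Zainab, and Bertrand each take $33,000. The 2 shares of the deceased (Nell and Dagny) are combined into a pool of $66,000.
That pool ($66,000) is divided at the grandchildren's generation equally among Sorcha, Farrukh, Adaeze, Nadia, Isolde, and Reuben: $11,000 each.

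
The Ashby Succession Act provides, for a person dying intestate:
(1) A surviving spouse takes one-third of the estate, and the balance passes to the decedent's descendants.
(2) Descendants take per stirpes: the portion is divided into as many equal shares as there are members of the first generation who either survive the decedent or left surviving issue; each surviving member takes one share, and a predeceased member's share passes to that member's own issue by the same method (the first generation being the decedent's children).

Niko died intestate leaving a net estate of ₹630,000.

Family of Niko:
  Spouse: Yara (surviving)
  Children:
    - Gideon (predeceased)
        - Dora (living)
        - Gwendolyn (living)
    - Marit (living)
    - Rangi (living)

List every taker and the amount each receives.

Yara: ₹210,000; Dora: ₹70,000; Gwendolyn: ₹70,000; Marit: ₹140,000; Rangi: ₹140,000

Yara takes one-third of ₹630,000 = ₹210,000. The remaining ₹420,000 passes to the descendants.
The descendants' portion (₹420,000) is divided into 3 shares of ₹140,000: Marit and Rangi each take ₹140,000; Gideon's ₹140,000 share passes to Gideon's issue.
Gideon's share (₹140,000) is divided into 2 shares of ₹70,000: Dora and Gwendolyn each take ₹70,000.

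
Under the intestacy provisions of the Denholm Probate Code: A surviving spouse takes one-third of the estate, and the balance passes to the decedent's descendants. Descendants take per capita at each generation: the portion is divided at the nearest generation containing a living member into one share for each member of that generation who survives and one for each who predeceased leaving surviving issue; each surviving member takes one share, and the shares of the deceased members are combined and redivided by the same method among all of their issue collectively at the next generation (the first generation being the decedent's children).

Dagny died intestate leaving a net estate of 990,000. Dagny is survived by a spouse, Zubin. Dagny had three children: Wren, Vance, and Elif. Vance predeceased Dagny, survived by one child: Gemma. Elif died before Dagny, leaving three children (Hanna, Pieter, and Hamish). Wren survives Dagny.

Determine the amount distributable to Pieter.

Pieter receives 110,000.

Zubin takes one-third of 990,000 = 330,000. The remaining 660,000 passes to the descendants.
The descendants' portion (660,000) is divided at the children's generation into 3 shares of 220,000. Wren takes 220,000. The 2 shares of the deceased (Vance and Elif) are combined into a pool of 440,000.
That pool (440,000) is divided at the grandchildren's generation equally among Gemma, Hanna, Pieter, and Hamish: 110,000 each.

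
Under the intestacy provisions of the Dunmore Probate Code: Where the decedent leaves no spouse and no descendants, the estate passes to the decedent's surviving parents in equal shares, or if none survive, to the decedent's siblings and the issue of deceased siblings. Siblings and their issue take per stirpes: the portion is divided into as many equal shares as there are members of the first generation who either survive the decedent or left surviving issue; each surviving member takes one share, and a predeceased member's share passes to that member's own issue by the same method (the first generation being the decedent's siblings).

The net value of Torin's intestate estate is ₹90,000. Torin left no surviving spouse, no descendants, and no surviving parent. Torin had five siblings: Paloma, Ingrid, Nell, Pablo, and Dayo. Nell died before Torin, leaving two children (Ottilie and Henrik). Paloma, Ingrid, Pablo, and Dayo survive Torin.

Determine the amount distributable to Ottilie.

Ottilie receives ₹9,000.

The entire ₹90,000 passes to the siblings and their issue.
That amount (₹90,000) is divided into 5 shares of ₹18,000: Paloma, Ingrid, Pablo, and Dayo each take ₹18,000; Nell's ₹18,000 share passes to Nell's issue.
Nell's share (₹18,000) is divided into 2 shares of ₹9,000: Ottilie and Henrik each take ₹9,000.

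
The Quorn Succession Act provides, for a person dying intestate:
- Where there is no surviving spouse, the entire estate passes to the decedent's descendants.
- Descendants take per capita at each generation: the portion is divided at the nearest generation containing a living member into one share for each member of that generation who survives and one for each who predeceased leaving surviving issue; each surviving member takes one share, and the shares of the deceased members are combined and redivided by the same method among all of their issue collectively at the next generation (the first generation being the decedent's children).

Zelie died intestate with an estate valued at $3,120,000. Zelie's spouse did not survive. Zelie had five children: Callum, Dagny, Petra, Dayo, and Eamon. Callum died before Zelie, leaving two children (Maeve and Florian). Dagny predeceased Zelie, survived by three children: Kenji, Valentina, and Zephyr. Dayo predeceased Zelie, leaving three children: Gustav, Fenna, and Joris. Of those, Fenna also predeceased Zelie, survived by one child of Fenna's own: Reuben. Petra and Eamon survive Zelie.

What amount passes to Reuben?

The entire $3,120,000 passes to the descendants.
That amount ($3,120,000) is divided at the children's generation into 5 shares of $624,000. Petra and Eamon each take $624,000. The 3 shares of the deceased (Callum, Dagny, and Dayo) are combined into a pool of $1,872,000.
That pool ($1,872,000) is divided at the grandchildren's generation into 8 shares of $234,000. Maeve, Florian, Kenji, Valentina, Zephyr, Gustav, and Joris each take $234,000. The remaining share for the deceased Fenna ($234,000) is carried to the next generation.
That pool ($234,000) passes entirely to Reuben, the sole taker at the great-grandchildren's generation.

Reuben receives $234,000.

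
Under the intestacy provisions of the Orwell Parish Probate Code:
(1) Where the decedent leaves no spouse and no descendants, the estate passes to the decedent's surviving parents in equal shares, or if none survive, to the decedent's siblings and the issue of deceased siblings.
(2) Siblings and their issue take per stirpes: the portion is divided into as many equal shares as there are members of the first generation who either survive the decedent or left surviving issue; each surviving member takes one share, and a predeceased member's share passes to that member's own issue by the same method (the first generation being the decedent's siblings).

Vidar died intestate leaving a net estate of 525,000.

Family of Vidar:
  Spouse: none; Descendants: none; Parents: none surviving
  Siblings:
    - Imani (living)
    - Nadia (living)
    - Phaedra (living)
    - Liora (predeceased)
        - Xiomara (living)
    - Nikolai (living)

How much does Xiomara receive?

The entire 525,000 passes to the siblings and their issue.
That amount (525,000) is divided into 5 shares of 105,000: Imani, Nadia, Phaedra, and Nikolai each take 105,000; Liora's 105,000 share passes to Liora's issue.
Liora's share (105,000) passes entirely to Xiomara.

Xiomara receives 105,000.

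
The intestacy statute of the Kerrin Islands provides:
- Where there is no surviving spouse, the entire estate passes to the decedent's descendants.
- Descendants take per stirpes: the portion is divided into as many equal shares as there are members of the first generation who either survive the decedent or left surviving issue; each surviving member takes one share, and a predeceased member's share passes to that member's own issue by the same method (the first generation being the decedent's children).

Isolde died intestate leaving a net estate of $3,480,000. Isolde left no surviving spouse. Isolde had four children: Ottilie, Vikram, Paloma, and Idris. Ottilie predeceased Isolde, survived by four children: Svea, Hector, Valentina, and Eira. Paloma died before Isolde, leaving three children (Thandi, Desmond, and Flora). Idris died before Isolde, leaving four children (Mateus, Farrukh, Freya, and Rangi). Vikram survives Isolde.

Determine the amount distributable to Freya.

Freya receives $217,500.

The entire $3,480,000 passes to the descendants.
That amount ($3,480,000) is divided into 4 shares of $870,000: Vikram takes $870,000; Ottilie's $870,000 share passes to Ottilie's issue; Paloma's $870,000 share passes to Paloma's issue; Idris's $870,000 share passes to Idris's issue.
Ottilie's share ($870,000) is divided into 4 shares of $217,500: Svea, Hector, Valentina, and Eira each take $217,500.
Paloma's share ($870,000) is divided into 3 shares of $290,000: Thandi, Desmond, and Flora each take $290,000.
Idris's share ($870,000) is divided into 4 shares of $217,500: Mateus, Farrukh, Freya, and Rangi each take $217,500.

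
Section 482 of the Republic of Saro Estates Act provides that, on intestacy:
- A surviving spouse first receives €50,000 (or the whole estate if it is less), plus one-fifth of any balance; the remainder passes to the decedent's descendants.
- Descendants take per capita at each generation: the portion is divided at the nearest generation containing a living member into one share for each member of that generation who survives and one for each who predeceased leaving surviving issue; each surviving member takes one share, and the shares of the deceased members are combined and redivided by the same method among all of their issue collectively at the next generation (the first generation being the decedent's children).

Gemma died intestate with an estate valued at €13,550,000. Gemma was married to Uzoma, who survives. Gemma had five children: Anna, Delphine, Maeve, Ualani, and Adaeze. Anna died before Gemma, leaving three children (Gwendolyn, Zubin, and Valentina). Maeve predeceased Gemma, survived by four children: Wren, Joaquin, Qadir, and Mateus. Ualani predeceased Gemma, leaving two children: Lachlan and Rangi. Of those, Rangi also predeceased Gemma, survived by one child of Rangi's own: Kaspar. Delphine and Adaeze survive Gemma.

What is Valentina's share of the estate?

Valentina receives €720,000.

Uzoma first takes €50,000, leaving a balance of €13,500,000. Uzoma then takes one-fifth of the balance (€2,700,000), for a total of €2,750,000. The remaining €10,800,000 passes to the descendants.
The descendants' portion (€10,800,000) is divided at the children's generation into 5 shares of €2,160,000. Delphine and Adaeze each take €2,160,000. The 3 shares of the deceased (Anna, Maeve, and Ualani) are combined into a pool of €6,480,000.
That pool (€6,480,000) is divided at the grandchildren's generation into 9 shares of €720,000. Gwendolyn, Zubin, Valentina, Wren, Joaquin, Qadir, Mateus, and Lachlan each take €720,000. The remaining share for the deceased Rangi (€720,000) is carried to the next generation.
That pool (€720,000) passes entirely to Kaspar, the sole taker at the great-grandchildren's generation.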